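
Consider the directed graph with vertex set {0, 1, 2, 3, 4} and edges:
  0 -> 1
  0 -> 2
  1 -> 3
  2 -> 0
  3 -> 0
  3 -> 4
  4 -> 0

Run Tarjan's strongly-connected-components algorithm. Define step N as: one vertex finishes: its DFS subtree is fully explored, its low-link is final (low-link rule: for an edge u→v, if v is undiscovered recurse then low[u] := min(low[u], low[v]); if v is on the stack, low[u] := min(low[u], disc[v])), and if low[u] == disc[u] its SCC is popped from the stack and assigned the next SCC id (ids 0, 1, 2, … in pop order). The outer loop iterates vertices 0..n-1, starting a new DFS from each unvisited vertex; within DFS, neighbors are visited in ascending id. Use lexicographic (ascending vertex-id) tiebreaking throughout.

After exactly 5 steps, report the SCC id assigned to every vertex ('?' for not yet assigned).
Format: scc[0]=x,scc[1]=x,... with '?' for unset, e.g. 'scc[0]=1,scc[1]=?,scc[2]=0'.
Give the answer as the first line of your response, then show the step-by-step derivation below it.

scc[0]=0,scc[1]=0,scc[2]=0,scc[3]=0,scc[4]=0

step 1: low=(low[0]=0,low[1]=1,low[2]=?,low[3]=0,low[4]=0); scc=(scc[0]=?,scc[1]=?,scc[2]=?,scc[3]=?,scc[4]=?)
step 2: low=(low[0]=0,low[1]=1,low[2]=?,low[3]=0,low[4]=0); scc=(scc[0]=?,scc[1]=?,scc[2]=?,scc[3]=?,scc[4]=?)
step 3: low=(low[0]=0,low[1]=0,low[2]=?,low[3]=0,low[4]=0); scc=(scc[0]=?,scc[1]=?,scc[2]=?,scc[3]=?,scc[4]=?)
step 4: low=(low[0]=0,low[1]=0,low[2]=0,low[3]=0,low[4]=0); scc=(scc[0]=?,scc[1]=?,scc[2]=?,scc[3]=?,scc[4]=?)
step 5: low=(low[0]=0,low[1]=0,low[2]=0,low[3]=0,low[4]=0); scc=(scc[0]=0,scc[1]=0,scc[2]=0,scc[3]=0,scc[4]=0)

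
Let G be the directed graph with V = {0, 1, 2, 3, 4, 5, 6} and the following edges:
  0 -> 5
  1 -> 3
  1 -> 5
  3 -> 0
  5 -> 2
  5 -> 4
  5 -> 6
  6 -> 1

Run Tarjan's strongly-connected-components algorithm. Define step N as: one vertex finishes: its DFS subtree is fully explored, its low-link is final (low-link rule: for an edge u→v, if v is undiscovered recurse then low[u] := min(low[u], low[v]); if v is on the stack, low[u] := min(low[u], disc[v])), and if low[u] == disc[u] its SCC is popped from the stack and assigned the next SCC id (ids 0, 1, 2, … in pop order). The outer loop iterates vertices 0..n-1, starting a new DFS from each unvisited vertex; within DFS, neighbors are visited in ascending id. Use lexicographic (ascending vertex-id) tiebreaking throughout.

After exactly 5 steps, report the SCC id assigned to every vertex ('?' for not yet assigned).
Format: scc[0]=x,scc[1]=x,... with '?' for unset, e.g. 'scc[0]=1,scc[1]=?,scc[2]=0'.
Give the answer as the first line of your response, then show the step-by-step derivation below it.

scc[0]=?,scc[1]=?,scc[2]=0,scc[3]=?,scc[4]=1,scc[5]=?,scc[6]=?

step 1: low=(low[0]=0,low[1]=?,low[2]=2,low[3]=?,low[4]=?,low[5]=1,low[6]=?); scc=(scc[0]=?,scc[1]=?,scc[2]=0,scc[3]=?,scc[4]=?,scc[5]=?,scc[6]=?)
step 2: low=(low[0]=0,low[1]=?,low[2]=2,low[3]=?,low[4]=3,low[5]=1,low[6]=?); scc=(scc[0]=?,scc[1]=?,scc[2]=0,scc[3]=?,scc[4]=1,scc[5]=?,scc[6]=?)
step 3: low=(low[0]=0,low[1]=5,low[2]=2,low[3]=0,low[4]=3,low[5]=1,low[6]=4); scc=(scc[0]=?,scc[1]=?,scc[2]=0,scc[3]=?,scc[4]=1,scc[5]=?,scc[6]=?)
step 4: low=(low[0]=0,low[1]=0,low[2]=2,low[3]=0,low[4]=3,low[5]=1,low[6]=4); scc=(scc[0]=?,scc[1]=?,scc[2]=0,scc[3]=?,scc[4]=1,scc[5]=?,scc[6]=?)
step 5: low=(low[0]=0,low[1]=0,low[2]=2,low[3]=0,low[4]=3,low[5]=1,low[6]=0); scc=(scc[0]=?,scc[1]=?,scc[2]=0,scc[3]=?,scc[4]=1,scc[5]=?,scc[6]=?)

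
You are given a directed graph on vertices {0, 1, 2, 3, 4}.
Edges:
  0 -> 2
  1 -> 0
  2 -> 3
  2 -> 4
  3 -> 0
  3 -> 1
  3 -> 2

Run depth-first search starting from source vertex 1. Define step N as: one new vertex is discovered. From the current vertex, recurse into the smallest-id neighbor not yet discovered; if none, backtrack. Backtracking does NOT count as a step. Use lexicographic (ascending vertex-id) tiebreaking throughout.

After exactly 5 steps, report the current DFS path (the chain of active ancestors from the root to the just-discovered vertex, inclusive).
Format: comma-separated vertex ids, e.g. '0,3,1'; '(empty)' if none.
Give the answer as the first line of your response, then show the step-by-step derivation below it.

1,0,2,4

step 1: discover 1; path=1; order=1
step 2: discover 0; path=1>0; order=1,0
step 3: discover 2; path=1>0>2; order=1,0,2
step 4: discover 3; path=1>0>2>3; order=1,0,2,3
step 5: discover 4; path=1>0>2>4; order=1,0,2,3,4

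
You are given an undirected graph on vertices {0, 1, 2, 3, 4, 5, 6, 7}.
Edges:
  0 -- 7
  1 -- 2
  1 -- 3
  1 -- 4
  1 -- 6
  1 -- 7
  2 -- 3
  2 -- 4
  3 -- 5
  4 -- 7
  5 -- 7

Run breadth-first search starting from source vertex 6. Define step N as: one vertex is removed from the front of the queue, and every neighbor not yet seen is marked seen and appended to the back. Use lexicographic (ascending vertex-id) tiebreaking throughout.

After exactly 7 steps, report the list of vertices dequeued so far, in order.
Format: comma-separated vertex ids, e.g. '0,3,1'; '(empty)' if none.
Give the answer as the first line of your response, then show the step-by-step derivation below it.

6,1,2,3,4,7,5

step 1: dequeue 6; queue=[1]; order=6
step 2: dequeue 1; queue=[2,3,4,7]; order=6,1
step 3: dequeue 2; queue=[3,4,7]; order=6,1,2
step 4: dequeue 3; queue=[4,7,5]; order=6,1,2,3
step 5: dequeue 4; queue=[7,5]; order=6,1,2,3,4
step 6: dequeue 7; queue=[5,0]; order=6,1,2,3,4,7
step 7: dequeue 5; queue=[0]; order=6,1,2,3,4,7,5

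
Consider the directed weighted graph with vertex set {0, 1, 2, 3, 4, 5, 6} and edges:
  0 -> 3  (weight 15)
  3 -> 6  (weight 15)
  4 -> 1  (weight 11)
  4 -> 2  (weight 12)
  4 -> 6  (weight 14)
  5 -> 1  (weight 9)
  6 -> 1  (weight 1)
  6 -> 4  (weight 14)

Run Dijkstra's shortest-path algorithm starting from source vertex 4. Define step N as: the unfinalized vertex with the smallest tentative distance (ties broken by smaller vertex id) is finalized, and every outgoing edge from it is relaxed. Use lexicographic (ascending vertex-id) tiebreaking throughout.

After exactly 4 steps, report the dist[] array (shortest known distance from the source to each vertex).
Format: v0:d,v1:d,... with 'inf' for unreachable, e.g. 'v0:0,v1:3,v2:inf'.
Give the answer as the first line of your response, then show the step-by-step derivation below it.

v0:inf,v1:11,v2:12,v3:inf,v4:0,v5:inf,v6:14

step 1: dist = v0:inf,v1:11,v2:12,v3:inf,v4:0,v5:inf,v6:14
step 2: dist = v0:inf,v1:11,v2:12,v3:inf,v4:0,v5:inf,v6:14
step 3: dist = v0:inf,v1:11,v2:12,v3:inf,v4:0,v5:inf,v6:14
step 4: dist = v0:inf,v1:11,v2:12,v3:inf,v4:0,v5:inf,v6:14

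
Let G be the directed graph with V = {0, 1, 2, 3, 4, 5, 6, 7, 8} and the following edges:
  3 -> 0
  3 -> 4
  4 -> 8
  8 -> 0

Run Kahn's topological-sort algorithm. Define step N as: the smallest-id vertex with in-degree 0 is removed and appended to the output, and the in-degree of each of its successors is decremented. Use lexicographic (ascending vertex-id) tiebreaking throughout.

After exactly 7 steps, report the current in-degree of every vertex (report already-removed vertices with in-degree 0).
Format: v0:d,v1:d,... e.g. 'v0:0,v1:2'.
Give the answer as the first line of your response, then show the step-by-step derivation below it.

v0:1,v1:0,v2:0,v3:0,v4:0,v5:0,v6:0,v7:0,v8:0

step 1: output 1; order=[1]; indeg=(2,0,0,0,1,0,0,0,1)
step 2: output 2; order=[1,2]; indeg=(2,0,0,0,1,0,0,0,1)
step 3: output 3; order=[1,2,3]; indeg=(1,0,0,0,0,0,0,0,1)
step 4: output 4; order=[1,2,3,4]; indeg=(1,0,0,0,0,0,0,0,0)
step 5: output 5; order=[1,2,3,4,5]; indeg=(1,0,0,0,0,0,0,0,0)
step 6: output 6; order=[1,2,3,4,5,6]; indeg=(1,0,0,0,0,0,0,0,0)
step 7: output 7; order=[1,2,3,4,5,6,7]; indeg=(1,0,0,0,0,0,0,0,0)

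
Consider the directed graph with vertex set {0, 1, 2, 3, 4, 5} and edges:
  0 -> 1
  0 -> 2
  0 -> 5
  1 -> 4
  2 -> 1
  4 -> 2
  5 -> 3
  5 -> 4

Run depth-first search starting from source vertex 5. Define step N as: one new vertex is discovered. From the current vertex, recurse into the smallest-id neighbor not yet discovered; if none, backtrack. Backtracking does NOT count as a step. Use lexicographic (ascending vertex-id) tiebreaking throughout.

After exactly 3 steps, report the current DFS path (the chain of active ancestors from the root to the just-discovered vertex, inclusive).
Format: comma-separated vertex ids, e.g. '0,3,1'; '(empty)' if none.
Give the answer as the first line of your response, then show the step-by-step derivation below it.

5,4

step 1: discover 5; path=5; order=5
step 2: discover 3; path=5>3; order=5,3
step 3: discover 4; path=5>4; order=5,3,4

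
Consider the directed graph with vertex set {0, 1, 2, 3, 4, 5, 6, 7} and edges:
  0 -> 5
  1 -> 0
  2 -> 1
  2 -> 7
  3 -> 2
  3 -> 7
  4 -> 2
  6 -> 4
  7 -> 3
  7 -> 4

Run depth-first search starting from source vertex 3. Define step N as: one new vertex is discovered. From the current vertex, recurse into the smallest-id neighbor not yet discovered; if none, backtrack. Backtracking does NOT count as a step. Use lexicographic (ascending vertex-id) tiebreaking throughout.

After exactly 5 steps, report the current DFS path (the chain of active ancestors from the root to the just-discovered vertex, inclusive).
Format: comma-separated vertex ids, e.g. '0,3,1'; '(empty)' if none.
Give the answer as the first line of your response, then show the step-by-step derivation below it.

3,2,1,0,5

step 1: discover 3; path=3; order=3
step 2: discover 2; path=3>2; order=3,2
step 3: discover 1; path=3>2>1; order=3,2,1
step 4: discover 0; path=3>2>1>0; order=3,2,1,0
step 5: discover 5; path=3>2>1>0>5; order=3,2,1,0,5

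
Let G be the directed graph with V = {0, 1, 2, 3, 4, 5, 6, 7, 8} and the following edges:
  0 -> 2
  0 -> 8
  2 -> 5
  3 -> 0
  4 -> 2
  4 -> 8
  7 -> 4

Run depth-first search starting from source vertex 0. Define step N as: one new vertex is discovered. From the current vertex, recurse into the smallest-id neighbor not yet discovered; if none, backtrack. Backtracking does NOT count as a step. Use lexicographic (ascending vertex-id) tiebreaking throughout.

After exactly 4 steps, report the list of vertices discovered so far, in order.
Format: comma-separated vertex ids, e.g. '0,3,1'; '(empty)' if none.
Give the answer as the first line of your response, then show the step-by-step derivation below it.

0,2,5,8

step 1: discover 0; path=0; order=0
step 2: discover 2; path=0>2; order=0,2
step 3: discover 5; path=0>2>5; order=0,2,5
step 4: discover 8; path=0>8; order=0,2,5,8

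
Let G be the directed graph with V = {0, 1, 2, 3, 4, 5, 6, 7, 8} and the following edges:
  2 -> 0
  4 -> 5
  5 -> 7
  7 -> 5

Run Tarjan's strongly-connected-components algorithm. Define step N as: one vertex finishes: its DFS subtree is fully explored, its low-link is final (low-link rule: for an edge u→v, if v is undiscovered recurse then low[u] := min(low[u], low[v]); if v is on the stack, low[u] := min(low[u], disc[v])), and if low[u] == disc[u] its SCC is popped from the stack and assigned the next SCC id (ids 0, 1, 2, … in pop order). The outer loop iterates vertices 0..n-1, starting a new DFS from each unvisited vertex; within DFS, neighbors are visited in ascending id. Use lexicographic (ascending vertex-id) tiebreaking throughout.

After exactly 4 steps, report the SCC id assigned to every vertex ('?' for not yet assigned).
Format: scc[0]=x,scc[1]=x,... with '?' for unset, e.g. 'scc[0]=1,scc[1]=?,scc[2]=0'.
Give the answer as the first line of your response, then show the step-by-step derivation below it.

scc[0]=0,scc[1]=1,scc[2]=2,scc[3]=3,scc[4]=?,scc[5]=?,scc[6]=?,scc[7]=?,scc[8]=?

step 1: low=(low[0]=0,low[1]=?,low[2]=?,low[3]=?,low[4]=?,low[5]=?,low[6]=?,low[7]=?,low[8]=?); scc=(scc[0]=0,scc[1]=?,scc[2]=?,scc[3]=?,scc[4]=?,scc[5]=?,scc[6]=?,scc[7]=?,scc[8]=?)
step 2: low=(low[0]=0,low[1]=1,low[2]=?,low[3]=?,low[4]=?,low[5]=?,low[6]=?,low[7]=?,low[8]=?); scc=(scc[0]=0,scc[1]=1,scc[2]=?,scc[3]=?,scc[4]=?,scc[5]=?,scc[6]=?,scc[7]=?,scc[8]=?)
step 3: low=(low[0]=0,low[1]=1,low[2]=2,low[3]=?,low[4]=?,low[5]=?,low[6]=?,low[7]=?,low[8]=?); scc=(scc[0]=0,scc[1]=1,scc[2]=2,scc[3]=?,scc[4]=?,scc[5]=?,scc[6]=?,scc[7]=?,scc[8]=?)
step 4: low=(low[0]=0,low[1]=1,low[2]=2,low[3]=3,low[4]=?,low[5]=?,low[6]=?,low[7]=?,low[8]=?); scc=(scc[0]=0,scc[1]=1,scc[2]=2,scc[3]=3,scc[4]=?,scc[5]=?,scc[6]=?,scc[7]=?,scc[8]=?)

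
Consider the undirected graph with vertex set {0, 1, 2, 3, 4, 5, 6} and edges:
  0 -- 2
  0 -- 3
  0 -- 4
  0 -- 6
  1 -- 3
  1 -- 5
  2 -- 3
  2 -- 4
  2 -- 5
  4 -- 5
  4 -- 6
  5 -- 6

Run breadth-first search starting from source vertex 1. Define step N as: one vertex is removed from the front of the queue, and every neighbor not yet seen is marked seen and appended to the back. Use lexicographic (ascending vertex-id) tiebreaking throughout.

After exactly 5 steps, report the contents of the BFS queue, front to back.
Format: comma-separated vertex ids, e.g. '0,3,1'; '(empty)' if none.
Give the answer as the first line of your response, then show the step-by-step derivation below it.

4,6

step 1: dequeue 1; queue=[3,5]; order=1
step 2: dequeue 3; queue=[5,0,2]; order=1,3
step 3: dequeue 5; queue=[0,2,4,6]; order=1,3,5
step 4: dequeue 0; queue=[2,4,6]; order=1,3,5,0
step 5: dequeue 2; queue=[4,6]; order=1,3,5,0,2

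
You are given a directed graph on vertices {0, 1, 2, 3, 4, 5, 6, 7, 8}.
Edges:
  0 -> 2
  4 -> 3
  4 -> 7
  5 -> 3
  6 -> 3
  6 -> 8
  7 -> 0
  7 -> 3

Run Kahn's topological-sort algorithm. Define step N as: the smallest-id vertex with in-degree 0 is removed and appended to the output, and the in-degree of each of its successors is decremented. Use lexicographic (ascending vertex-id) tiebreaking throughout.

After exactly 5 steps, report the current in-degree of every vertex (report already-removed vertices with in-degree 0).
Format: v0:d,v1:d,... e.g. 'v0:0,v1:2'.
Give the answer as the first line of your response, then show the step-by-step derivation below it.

v0:0,v1:0,v2:1,v3:0,v4:0,v5:0,v6:0,v7:0,v8:0

step 1: output 1; order=[1]; indeg=(1,0,1,4,0,0,0,1,1)
step 2: output 4; order=[1,4]; indeg=(1,0,1,3,0,0,0,0,1)
step 3: output 5; order=[1,4,5]; indeg=(1,0,1,2,0,0,0,0,1)
step 4: output 6; order=[1,4,5,6]; indeg=(1,0,1,1,0,0,0,0,0)
step 5: output 7; order=[1,4,5,6,7]; indeg=(0,0,1,0,0,0,0,0,0)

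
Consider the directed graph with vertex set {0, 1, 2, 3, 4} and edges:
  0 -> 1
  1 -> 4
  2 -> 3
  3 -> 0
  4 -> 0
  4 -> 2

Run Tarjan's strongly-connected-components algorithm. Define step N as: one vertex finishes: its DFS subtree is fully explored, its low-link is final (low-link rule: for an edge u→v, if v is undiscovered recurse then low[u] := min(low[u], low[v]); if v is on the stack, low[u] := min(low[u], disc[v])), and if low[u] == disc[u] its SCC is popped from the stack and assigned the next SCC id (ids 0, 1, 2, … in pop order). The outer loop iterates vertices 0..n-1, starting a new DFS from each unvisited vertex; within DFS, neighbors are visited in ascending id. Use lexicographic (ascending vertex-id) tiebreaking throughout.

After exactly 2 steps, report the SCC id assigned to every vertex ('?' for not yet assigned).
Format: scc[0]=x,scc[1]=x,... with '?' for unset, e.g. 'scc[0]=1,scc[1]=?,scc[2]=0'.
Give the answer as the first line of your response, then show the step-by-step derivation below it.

scc[0]=?,scc[1]=?,scc[2]=?,scc[3]=?,scc[4]=?

step 1: low=(low[0]=0,low[1]=1,low[2]=3,low[3]=0,low[4]=0); scc=(scc[0]=?,scc[1]=?,scc[2]=?,scc[3]=?,scc[4]=?)
step 2: low=(low[0]=0,low[1]=1,low[2]=0,low[3]=0,low[4]=0); scc=(scc[0]=?,scc[1]=?,scc[2]=?,scc[3]=?,scc[4]=?)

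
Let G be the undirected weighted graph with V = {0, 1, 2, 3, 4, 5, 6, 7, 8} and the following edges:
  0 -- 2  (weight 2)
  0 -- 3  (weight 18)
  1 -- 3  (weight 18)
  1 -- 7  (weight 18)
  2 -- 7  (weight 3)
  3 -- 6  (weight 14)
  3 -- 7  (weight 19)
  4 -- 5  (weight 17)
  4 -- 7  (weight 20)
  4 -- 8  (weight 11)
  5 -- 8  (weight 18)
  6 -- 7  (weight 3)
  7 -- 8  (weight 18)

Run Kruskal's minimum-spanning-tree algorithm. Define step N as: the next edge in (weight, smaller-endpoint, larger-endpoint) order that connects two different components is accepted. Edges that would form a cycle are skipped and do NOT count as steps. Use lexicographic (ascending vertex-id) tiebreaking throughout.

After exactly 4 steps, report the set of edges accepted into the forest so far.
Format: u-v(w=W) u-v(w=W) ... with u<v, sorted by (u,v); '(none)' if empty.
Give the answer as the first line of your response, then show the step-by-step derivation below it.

0-2(w=2) 2-7(w=3) 4-8(w=11) 6-7(w=3)

step 1: add edge 0-2 (w=2); MST = {0-2(w=2)}
step 2: add edge 2-7 (w=3); MST = {0-2(w=2) 2-7(w=3)}
step 3: add edge 6-7 (w=3); MST = {0-2(w=2) 2-7(w=3) 6-7(w=3)}
step 4: add edge 4-8 (w=11); MST = {0-2(w=2) 2-7(w=3) 4-8(w=11) 6-7(w=3)}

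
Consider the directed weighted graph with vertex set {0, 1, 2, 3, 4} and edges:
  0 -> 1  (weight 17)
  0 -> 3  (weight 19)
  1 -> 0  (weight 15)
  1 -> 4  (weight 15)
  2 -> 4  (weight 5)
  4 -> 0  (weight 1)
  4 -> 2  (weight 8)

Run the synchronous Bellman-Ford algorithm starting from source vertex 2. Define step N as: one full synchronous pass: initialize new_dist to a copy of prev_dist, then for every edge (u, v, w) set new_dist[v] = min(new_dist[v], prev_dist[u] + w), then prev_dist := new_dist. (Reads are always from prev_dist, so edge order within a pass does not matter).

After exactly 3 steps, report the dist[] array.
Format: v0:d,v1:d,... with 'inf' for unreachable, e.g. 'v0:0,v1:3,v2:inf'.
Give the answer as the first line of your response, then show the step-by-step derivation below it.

v0:6,v1:23,v2:0,v3:25,v4:5

step 1: dist = v0:inf,v1:inf,v2:0,v3:inf,v4:5
step 2: dist = v0:6,v1:inf,v2:0,v3:inf,v4:5
step 3: dist = v0:6,v1:23,v2:0,v3:25,v4:5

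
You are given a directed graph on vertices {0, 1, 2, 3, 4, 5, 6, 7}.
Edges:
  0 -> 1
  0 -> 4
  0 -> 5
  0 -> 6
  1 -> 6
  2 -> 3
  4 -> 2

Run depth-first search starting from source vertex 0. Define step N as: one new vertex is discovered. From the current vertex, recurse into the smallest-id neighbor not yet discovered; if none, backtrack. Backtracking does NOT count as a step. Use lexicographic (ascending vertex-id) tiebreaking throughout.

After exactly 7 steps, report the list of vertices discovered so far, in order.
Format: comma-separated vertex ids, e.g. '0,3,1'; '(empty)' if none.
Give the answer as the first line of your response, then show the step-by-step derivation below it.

0,1,6,4,2,3,5

step 1: discover 0; path=0; order=0
step 2: discover 1; path=0>1; order=0,1
step 3: discover 6; path=0>1>6; order=0,1,6
step 4: discover 4; path=0>4; order=0,1,6,4
step 5: discover 2; path=0>4>2; order=0,1,6,4,2
step 6: discover 3; path=0>4>2>3; order=0,1,6,4,2,3
step 7: discover 5; path=0>5; order=0,1,6,4,2,3,5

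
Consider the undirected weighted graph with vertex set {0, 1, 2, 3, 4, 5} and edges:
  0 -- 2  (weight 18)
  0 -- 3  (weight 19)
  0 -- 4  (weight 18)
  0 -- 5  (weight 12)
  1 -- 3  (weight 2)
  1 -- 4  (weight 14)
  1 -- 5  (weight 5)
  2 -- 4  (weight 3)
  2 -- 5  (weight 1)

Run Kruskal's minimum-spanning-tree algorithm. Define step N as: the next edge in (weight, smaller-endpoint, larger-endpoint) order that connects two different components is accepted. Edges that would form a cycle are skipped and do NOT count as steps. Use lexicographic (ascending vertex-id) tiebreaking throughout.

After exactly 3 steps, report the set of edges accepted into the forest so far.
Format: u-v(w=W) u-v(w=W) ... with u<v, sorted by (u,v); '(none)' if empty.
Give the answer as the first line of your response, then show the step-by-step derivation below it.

1-3(w=2) 2-4(w=3) 2-5(w=1)

step 1: add edge 2-5 (w=1); MST = {2-5(w=1)}
step 2: add edge 1-3 (w=2); MST = {1-3(w=2) 2-5(w=1)}
step 3: add edge 2-4 (w=3); MST = {1-3(w=2) 2-4(w=3) 2-5(w=1)}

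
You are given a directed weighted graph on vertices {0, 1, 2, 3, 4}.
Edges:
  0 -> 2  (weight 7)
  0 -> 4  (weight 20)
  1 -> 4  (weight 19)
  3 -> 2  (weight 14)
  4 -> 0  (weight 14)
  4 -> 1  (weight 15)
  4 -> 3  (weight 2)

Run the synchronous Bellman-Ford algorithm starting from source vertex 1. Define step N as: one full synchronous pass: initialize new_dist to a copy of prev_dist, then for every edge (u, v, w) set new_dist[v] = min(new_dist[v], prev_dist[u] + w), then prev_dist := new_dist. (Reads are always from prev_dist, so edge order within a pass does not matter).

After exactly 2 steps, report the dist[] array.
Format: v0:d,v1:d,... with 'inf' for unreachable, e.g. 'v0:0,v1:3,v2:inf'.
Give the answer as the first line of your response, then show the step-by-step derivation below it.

v0:33,v1:0,v2:inf,v3:21,v4:19

step 1: dist = v0:inf,v1:0,v2:inf,v3:inf,v4:19
step 2: dist = v0:33,v1:0,v2:inf,v3:21,v4:19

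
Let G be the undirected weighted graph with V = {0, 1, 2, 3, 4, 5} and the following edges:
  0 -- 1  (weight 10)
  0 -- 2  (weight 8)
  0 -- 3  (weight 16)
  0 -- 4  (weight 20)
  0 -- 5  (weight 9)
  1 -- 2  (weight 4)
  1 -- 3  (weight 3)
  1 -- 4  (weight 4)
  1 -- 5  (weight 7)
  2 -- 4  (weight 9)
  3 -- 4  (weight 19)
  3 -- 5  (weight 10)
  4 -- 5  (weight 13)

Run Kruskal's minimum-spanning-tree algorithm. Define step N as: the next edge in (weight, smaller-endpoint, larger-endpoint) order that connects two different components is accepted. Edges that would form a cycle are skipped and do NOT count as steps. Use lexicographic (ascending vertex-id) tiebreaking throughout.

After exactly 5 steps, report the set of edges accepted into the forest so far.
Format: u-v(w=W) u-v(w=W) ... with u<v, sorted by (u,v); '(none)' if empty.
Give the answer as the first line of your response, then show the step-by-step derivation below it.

0-2(w=8) 1-2(w=4) 1-3(w=3) 1-4(w=4) 1-5(w=7)

step 1: add edge 1-3 (w=3); MST = {1-3(w=3)}
step 2: add edge 1-2 (w=4); MST = {1-2(w=4) 1-3(w=3)}
step 3: add edge 1-4 (w=4); MST = {1-2(w=4) 1-3(w=3) 1-4(w=4)}
step 4: add edge 1-5 (w=7); MST = {1-2(w=4) 1-3(w=3) 1-4(w=4) 1-5(w=7)}
step 5: add edge 0-2 (w=8); MST = {0-2(w=8) 1-2(w=4) 1-3(w=3) 1-4(w=4) 1-5(w=7)}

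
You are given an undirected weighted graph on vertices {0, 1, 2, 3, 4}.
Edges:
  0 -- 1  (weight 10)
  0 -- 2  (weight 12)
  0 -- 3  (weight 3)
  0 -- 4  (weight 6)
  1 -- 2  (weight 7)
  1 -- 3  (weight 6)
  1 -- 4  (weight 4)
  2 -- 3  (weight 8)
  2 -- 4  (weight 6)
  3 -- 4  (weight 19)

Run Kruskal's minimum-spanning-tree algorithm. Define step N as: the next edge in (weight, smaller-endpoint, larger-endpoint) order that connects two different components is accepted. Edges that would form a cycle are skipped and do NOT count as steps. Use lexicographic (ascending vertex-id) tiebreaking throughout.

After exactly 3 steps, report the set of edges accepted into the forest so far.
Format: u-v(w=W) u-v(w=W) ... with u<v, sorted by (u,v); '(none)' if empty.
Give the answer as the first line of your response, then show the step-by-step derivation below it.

0-3(w=3) 0-4(w=6) 1-4(w=4)

step 1: add edge 0-3 (w=3); MST = {0-3(w=3)}
step 2: add edge 1-4 (w=4); MST = {0-3(w=3) 1-4(w=4)}
step 3: add edge 0-4 (w=6); MST = {0-3(w=3) 0-4(w=6) 1-4(w=4)}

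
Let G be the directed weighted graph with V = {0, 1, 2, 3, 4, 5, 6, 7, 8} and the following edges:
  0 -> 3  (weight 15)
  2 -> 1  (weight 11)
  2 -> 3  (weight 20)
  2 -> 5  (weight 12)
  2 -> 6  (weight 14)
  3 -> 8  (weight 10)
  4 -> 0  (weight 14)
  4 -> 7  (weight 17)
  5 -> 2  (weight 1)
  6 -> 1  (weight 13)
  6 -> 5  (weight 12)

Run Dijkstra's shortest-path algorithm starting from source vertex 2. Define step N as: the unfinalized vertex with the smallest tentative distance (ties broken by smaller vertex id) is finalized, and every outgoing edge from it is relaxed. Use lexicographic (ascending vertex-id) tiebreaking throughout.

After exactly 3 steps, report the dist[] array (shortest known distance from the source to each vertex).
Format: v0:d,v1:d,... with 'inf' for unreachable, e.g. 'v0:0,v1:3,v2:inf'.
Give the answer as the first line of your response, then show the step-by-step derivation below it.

v0:inf,v1:11,v2:0,v3:20,v4:inf,v5:12,v6:14,v7:inf,v8:inf

step 1: dist = v0:inf,v1:11,v2:0,v3:20,v4:inf,v5:12,v6:14,v7:inf,v8:inf
step 2: dist = v0:inf,v1:11,v2:0,v3:20,v4:inf,v5:12,v6:14,v7:inf,v8:inf
step 3: dist = v0:inf,v1:11,v2:0,v3:20,v4:inf,v5:12,v6:14,v7:inf,v8:inf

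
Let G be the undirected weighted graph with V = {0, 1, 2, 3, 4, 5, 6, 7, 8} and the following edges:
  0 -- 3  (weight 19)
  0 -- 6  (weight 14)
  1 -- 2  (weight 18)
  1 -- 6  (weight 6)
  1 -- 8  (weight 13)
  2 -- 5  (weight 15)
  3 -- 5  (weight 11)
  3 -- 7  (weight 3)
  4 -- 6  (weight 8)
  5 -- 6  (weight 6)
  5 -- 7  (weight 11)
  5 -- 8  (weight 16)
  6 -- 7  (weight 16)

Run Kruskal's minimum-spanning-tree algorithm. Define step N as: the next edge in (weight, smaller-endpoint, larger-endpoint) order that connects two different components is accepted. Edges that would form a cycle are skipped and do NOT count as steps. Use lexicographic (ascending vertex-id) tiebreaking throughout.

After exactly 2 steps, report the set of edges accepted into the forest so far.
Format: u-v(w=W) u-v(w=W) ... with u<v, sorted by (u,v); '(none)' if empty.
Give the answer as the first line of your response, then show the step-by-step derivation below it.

1-6(w=6) 3-7(w=3)

step 1: add edge 3-7 (w=3); MST = {3-7(w=3)}
step 2: add edge 1-6 (w=6); MST = {1-6(w=6) 3-7(w=3)}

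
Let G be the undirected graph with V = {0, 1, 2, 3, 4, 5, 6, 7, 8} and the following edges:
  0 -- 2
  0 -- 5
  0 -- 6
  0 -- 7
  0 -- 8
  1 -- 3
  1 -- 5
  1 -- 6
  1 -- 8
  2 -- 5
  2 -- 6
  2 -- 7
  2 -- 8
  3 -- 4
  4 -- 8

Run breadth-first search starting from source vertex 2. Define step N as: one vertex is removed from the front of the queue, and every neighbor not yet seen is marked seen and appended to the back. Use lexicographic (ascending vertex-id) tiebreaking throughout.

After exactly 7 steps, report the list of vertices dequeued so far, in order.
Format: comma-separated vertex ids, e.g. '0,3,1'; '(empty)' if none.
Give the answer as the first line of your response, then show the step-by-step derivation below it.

2,0,5,6,7,8,1

step 1: dequeue 2; queue=[0,5,6,7,8]; order=2
step 2: dequeue 0; queue=[5,6,7,8]; order=2,0
step 3: dequeue 5; queue=[6,7,8,1]; order=2,0,5
step 4: dequeue 6; queue=[7,8,1]; order=2,0,5,6
step 5: dequeue 7; queue=[8,1]; order=2,0,5,6,7
step 6: dequeue 8; queue=[1,4]; order=2,0,5,6,7,8
step 7: dequeue 1; queue=[4,3]; order=2,0,5,6,7,8,1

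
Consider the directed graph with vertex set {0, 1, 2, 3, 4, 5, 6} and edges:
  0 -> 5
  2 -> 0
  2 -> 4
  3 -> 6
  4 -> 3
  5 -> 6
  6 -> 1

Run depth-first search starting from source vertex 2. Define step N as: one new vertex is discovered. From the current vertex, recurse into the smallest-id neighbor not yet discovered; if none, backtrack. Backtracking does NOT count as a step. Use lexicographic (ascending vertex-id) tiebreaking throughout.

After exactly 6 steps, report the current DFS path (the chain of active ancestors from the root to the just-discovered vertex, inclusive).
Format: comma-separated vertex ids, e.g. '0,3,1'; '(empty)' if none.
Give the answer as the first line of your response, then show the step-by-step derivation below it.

2,4

step 1: discover 2; path=2; order=2
step 2: discover 0; path=2>0; order=2,0
step 3: discover 5; path=2>0>5; order=2,0,5
step 4: discover 6; path=2>0>5>6; order=2,0,5,6
step 5: discover 1; path=2>0>5>6>1; order=2,0,5,6,1
step 6: discover 4; path=2>4; order=2,0,5,6,1,4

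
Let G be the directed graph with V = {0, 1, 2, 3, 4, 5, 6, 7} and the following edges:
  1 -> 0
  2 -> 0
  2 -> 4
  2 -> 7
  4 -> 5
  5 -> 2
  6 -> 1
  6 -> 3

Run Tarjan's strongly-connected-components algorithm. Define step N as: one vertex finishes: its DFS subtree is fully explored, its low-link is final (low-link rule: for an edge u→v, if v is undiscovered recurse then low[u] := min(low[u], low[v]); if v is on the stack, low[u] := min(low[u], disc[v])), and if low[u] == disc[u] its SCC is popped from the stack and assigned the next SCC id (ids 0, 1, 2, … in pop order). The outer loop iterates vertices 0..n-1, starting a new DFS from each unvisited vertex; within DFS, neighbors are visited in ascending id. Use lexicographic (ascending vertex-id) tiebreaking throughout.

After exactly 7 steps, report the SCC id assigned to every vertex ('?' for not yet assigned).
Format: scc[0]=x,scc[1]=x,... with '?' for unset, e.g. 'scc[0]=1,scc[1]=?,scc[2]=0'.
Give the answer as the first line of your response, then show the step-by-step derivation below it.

scc[0]=0,scc[1]=1,scc[2]=3,scc[3]=4,scc[4]=3,scc[5]=3,scc[6]=?,scc[7]=2

step 1: low=(low[0]=0,low[1]=?,low[2]=?,low[3]=?,low[4]=?,low[5]=?,low[6]=?,low[7]=?); scc=(scc[0]=0,scc[1]=?,scc[2]=?,scc[3]=?,scc[4]=?,scc[5]=?,scc[6]=?,scc[7]=?)
step 2: low=(low[0]=0,low[1]=1,low[2]=?,low[3]=?,low[4]=?,low[5]=?,low[6]=?,low[7]=?); scc=(scc[0]=0,scc[1]=1,scc[2]=?,scc[3]=?,scc[4]=?,scc[5]=?,scc[6]=?,scc[7]=?)
step 3: low=(low[0]=0,low[1]=1,low[2]=2,low[3]=?,low[4]=3,low[5]=2,low[6]=?,low[7]=?); scc=(scc[0]=0,scc[1]=1,scc[2]=?,scc[3]=?,scc[4]=?,scc[5]=?,scc[6]=?,scc[7]=?)
step 4: low=(low[0]=0,low[1]=1,low[2]=2,low[3]=?,low[4]=2,low[5]=2,low[6]=?,low[7]=?); scc=(scc[0]=0,scc[1]=1,scc[2]=?,scc[3]=?,scc[4]=?,scc[5]=?,scc[6]=?,scc[7]=?)
step 5: low=(low[0]=0,low[1]=1,low[2]=2,low[3]=?,low[4]=2,low[5]=2,low[6]=?,low[7]=5); scc=(scc[0]=0,scc[1]=1,scc[2]=?,scc[3]=?,scc[4]=?,scc[5]=?,scc[6]=?,scc[7]=2)
step 6: low=(low[0]=0,low[1]=1,low[2]=2,low[3]=?,low[4]=2,low[5]=2,low[6]=?,low[7]=5); scc=(scc[0]=0,scc[1]=1,scc[2]=3,scc[3]=?,scc[4]=3,scc[5]=3,scc[6]=?,scc[7]=2)
step 7: low=(low[0]=0,low[1]=1,low[2]=2,low[3]=6,low[4]=2,low[5]=2,low[6]=?,low[7]=5); scc=(scc[0]=0,scc[1]=1,scc[2]=3,scc[3]=4,scc[4]=3,scc[5]=3,scc[6]=?,scc[7]=2)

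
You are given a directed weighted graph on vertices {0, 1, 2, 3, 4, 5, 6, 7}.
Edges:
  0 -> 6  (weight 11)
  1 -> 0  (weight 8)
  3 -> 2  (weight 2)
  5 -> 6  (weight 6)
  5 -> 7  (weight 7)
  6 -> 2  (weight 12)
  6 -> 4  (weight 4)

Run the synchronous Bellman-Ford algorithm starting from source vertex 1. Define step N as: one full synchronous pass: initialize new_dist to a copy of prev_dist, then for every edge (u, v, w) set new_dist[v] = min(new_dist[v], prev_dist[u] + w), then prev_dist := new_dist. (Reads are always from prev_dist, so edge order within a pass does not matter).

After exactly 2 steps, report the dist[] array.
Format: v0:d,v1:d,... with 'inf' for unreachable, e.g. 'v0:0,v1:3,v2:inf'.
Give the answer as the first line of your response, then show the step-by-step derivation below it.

v0:8,v1:0,v2:inf,v3:inf,v4:inf,v5:inf,v6:19,v7:inf

step 1: dist = v0:8,v1:0,v2:inf,v3:inf,v4:inf,v5:inf,v6:inf,v7:inf
step 2: dist = v0:8,v1:0,v2:inf,v3:inf,v4:inf,v5:inf,v6:19,v7:inf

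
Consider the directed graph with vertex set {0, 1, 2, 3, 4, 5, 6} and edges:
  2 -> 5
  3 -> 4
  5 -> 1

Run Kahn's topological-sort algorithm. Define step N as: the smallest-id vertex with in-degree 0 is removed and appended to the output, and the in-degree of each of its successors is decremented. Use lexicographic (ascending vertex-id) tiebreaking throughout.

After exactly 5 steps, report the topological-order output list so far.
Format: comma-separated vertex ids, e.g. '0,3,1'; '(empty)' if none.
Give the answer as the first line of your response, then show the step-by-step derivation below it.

0,2,3,4,5

step 1: output 0; order=[0]; indeg=(0,1,0,0,1,1,0)
step 2: output 2; order=[0,2]; indeg=(0,1,0,0,1,0,0)
step 3: output 3; order=[0,2,3]; indeg=(0,1,0,0,0,0,0)
step 4: output 4; order=[0,2,3,4]; indeg=(0,1,0,0,0,0,0)
step 5: output 5; order=[0,2,3,4,5]; indeg=(0,0,0,0,0,0,0)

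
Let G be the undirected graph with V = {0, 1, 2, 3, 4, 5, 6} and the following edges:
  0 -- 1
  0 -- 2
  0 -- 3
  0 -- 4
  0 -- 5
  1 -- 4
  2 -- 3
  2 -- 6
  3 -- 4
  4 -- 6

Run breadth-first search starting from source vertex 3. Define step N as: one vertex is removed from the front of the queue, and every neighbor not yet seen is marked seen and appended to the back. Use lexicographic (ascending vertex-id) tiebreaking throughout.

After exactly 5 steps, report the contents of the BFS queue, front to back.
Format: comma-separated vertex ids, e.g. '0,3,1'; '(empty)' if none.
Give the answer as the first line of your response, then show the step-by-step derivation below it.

5,6

step 1: dequeue 3; queue=[0,2,4]; order=3
step 2: dequeue 0; queue=[2,4,1,5]; order=3,0
step 3: dequeue 2; queue=[4,1,5,6]; order=3,0,2
step 4: dequeue 4; queue=[1,5,6]; order=3,0,2,4
step 5: dequeue 1; queue=[5,6]; order=3,0,2,4,1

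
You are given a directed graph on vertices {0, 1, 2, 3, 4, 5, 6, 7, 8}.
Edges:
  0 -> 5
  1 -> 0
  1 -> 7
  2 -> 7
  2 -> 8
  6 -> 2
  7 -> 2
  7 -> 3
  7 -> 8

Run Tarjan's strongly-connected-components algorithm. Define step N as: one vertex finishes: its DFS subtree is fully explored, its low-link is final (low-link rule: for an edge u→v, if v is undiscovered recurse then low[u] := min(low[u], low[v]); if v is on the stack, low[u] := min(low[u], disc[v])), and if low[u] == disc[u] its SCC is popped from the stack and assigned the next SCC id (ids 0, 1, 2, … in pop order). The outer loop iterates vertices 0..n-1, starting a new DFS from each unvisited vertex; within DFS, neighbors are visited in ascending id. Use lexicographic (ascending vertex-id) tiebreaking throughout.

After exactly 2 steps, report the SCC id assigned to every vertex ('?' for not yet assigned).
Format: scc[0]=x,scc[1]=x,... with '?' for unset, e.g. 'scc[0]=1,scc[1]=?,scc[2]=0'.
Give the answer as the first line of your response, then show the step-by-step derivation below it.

scc[0]=1,scc[1]=?,scc[2]=?,scc[3]=?,scc[4]=?,scc[5]=0,scc[6]=?,scc[7]=?,scc[8]=?

step 1: low=(low[0]=0,low[1]=?,low[2]=?,low[3]=?,low[4]=?,low[5]=1,low[6]=?,low[7]=?,low[8]=?); scc=(scc[0]=?,scc[1]=?,scc[2]=?,scc[3]=?,scc[4]=?,scc[5]=0,scc[6]=?,scc[7]=?,scc[8]=?)
step 2: low=(low[0]=0,low[1]=?,low[2]=?,low[3]=?,low[4]=?,low[5]=1,low[6]=?,low[7]=?,low[8]=?); scc=(scc[0]=1,scc[1]=?,scc[2]=?,scc[3]=?,scc[4]=?,scc[5]=0,scc[6]=?,scc[7]=?,scc[8]=?)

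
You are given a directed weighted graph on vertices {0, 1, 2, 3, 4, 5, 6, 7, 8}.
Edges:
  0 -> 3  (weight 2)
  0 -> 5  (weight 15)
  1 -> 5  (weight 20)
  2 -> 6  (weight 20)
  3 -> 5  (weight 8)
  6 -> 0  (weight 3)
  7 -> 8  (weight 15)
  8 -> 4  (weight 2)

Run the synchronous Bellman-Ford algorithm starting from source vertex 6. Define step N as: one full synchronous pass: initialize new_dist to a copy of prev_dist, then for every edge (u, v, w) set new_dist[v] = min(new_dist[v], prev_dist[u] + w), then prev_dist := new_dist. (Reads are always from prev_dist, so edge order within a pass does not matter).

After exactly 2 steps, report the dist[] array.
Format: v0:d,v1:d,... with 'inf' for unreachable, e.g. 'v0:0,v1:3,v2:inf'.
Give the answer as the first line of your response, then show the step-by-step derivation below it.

v0:3,v1:inf,v2:inf,v3:5,v4:inf,v5:18,v6:0,v7:inf,v8:inf

step 1: dist = v0:3,v1:inf,v2:inf,v3:inf,v4:inf,v5:inf,v6:0,v7:inf,v8:inf
step 2: dist = v0:3,v1:inf,v2:inf,v3:5,v4:inf,v5:18,v6:0,v7:inf,v8:inf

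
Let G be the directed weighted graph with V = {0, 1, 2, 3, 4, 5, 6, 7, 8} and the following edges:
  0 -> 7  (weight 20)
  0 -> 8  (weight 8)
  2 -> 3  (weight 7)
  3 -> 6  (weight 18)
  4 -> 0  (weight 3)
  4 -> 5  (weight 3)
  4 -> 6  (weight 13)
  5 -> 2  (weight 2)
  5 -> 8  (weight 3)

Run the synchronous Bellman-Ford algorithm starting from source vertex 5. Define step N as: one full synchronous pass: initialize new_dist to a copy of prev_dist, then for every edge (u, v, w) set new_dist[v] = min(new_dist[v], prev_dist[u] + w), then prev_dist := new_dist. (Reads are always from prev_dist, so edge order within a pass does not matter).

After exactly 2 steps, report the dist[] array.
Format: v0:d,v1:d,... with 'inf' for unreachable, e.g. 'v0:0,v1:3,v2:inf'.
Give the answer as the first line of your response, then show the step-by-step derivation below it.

v0:inf,v1:inf,v2:2,v3:9,v4:inf,v5:0,v6:inf,v7:inf,v8:3

step 1: dist = v0:inf,v1:inf,v2:2,v3:inf,v4:inf,v5:0,v6:inf,v7:inf,v8:3
step 2: dist = v0:inf,v1:inf,v2:2,v3:9,v4:inf,v5:0,v6:inf,v7:inf,v8:3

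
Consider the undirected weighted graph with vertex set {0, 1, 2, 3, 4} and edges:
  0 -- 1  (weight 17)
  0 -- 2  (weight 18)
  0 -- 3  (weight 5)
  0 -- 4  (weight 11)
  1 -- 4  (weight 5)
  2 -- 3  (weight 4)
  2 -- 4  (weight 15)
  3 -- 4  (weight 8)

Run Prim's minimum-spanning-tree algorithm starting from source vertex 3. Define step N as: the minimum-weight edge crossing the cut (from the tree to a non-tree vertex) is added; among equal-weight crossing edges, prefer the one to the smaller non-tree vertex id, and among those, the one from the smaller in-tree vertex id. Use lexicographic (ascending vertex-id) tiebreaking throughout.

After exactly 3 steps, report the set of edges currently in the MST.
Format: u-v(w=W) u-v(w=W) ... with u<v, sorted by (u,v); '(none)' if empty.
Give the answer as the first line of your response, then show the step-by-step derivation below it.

0-3(w=5) 2-3(w=4) 3-4(w=8)

step 1: add edge 2-3 (w=4); MST = {2-3(w=4)}
step 2: add edge 0-3 (w=5); MST = {0-3(w=5) 2-3(w=4)}
step 3: add edge 3-4 (w=8); MST = {0-3(w=5) 2-3(w=4) 3-4(w=8)}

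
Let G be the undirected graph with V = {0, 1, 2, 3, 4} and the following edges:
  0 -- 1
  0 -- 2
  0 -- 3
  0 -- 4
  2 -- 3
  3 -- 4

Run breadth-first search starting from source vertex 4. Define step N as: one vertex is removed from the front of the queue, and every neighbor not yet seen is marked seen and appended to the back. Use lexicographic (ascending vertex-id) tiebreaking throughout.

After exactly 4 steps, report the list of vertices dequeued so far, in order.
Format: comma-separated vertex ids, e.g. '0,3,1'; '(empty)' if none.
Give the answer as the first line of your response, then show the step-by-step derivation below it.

4,0,3,1

step 1: dequeue 4; queue=[0,3]; order=4
step 2: dequeue 0; queue=[3,1,2]; order=4,0
step 3: dequeue 3; queue=[1,2]; order=4,0,3
step 4: dequeue 1; queue=[2]; order=4,0,3,1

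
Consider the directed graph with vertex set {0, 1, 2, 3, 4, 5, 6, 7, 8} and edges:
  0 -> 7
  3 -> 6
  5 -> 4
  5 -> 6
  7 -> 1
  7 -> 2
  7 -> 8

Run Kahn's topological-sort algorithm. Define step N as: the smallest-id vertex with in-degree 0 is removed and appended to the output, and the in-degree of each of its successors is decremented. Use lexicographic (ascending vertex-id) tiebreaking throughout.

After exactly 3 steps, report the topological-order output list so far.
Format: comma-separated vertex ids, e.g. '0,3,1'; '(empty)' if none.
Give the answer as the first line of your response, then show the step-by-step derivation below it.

0,3,5

step 1: output 0; order=[0]; indeg=(0,1,1,0,1,0,2,0,1)
step 2: output 3; order=[0,3]; indeg=(0,1,1,0,1,0,1,0,1)
step 3: output 5; order=[0,3,5]; indeg=(0,1,1,0,0,0,0,0,1)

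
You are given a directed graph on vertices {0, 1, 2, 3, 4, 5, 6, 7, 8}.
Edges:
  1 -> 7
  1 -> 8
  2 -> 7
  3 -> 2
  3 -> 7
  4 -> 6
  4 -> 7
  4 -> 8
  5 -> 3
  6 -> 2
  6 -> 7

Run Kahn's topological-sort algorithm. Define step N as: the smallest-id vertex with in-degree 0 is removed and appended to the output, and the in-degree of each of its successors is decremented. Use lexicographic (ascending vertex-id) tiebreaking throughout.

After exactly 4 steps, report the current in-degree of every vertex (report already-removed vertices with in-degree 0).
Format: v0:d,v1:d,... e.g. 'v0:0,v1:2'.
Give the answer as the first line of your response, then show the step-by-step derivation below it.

v0:0,v1:0,v2:2,v3:0,v4:0,v5:0,v6:0,v7:3,v8:0

step 1: output 0; order=[0]; indeg=(0,0,2,1,0,0,1,5,2)
step 2: output 1; order=[0,1]; indeg=(0,0,2,1,0,0,1,4,1)
step 3: output 4; order=[0,1,4]; indeg=(0,0,2,1,0,0,0,3,0)
step 4: output 5; order=[0,1,4,5]; indeg=(0,0,2,0,0,0,0,3,0)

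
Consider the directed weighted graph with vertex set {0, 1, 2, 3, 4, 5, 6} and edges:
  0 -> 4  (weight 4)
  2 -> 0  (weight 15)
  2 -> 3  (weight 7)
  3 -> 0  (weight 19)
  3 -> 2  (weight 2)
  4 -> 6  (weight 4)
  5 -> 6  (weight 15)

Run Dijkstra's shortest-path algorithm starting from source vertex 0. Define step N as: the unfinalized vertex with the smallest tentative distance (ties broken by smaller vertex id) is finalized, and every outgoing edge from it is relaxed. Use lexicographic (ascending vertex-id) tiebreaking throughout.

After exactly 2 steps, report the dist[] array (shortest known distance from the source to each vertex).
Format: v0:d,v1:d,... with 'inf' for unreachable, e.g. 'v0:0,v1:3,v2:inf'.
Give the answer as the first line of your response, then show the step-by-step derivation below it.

v0:0,v1:inf,v2:inf,v3:inf,v4:4,v5:inf,v6:8

step 1: dist = v0:0,v1:inf,v2:inf,v3:inf,v4:4,v5:inf,v6:inf
step 2: dist = v0:0,v1:inf,v2:inf,v3:inf,v4:4,v5:inf,v6:8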